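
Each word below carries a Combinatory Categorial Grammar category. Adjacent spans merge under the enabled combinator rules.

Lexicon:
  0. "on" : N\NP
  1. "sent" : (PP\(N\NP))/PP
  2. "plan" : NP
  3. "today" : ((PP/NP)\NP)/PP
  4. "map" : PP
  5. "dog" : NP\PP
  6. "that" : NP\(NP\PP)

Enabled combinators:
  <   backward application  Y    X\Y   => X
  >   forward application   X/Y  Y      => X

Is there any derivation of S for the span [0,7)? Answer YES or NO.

N\NP (PP\(N\NP))/PP NP ((PP/NP)\NP)/PP PP NP\PP NP\(NP\PP)
CKY chart[0,7] = {PP}; S ∉ chart

NO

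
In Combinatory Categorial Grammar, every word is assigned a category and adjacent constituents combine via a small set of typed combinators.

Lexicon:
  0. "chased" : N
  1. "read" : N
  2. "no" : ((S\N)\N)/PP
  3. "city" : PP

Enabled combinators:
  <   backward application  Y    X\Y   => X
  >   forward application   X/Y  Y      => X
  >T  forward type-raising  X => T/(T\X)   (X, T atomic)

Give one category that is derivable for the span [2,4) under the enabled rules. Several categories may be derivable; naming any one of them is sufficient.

(S\N)\N

[0,4] S   <
  [0,1] "chased" : N
  [1,4] S\N   <
    [1,2] "read" : N
    [2,4] (S\N)\N   >
      [2,3] "no" : ((S\N)\N)/PP
      [3,4] "city" : PP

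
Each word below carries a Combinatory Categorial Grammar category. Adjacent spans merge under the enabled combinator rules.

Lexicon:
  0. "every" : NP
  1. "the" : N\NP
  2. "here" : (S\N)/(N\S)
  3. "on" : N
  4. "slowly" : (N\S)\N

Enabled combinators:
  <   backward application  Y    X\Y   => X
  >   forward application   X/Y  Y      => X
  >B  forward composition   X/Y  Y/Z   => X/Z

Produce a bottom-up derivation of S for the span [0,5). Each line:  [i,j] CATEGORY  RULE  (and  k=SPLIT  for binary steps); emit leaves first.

[0,1] NP  lex  "every"
[1,2] N\NP  lex  "the"
[0,2] N  <  k=1
[2,3] (S\N)/(N\S)  lex  "here"
[3,4] N  lex  "on"
[4,5] (N\S)\N  lex  "slowly"
[3,5] N\S  <  k=4
[2,5] S\N  >  k=3
[0,5] S  <  k=2

[0,5] S   <
  [0,2] N   <
    [0,1] "every" : NP
    [1,2] "the" : N\NP
  [2,5] S\N   >
    [2,3] "here" : (S\N)/(N\S)
    [3,5] N\S   <
      [3,4] "on" : N
      [4,5] "slowly" : (N\S)\N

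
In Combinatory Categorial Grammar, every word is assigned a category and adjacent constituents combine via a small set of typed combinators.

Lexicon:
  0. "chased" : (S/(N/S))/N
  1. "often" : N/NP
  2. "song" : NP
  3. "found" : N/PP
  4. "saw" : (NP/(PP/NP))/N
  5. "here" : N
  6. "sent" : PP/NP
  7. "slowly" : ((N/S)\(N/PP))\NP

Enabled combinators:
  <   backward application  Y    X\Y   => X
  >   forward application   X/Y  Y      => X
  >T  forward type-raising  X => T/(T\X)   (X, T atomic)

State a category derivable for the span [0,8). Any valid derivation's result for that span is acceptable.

S

[0,8] S   >
  [0,3] S/(N/S)   >
    [0,1] "chased" : (S/(N/S))/N
    [1,3] N   >
      [1,2] "often" : N/NP
      [2,3] "song" : NP
  [3,8] N/S   <
    [3,4] "found" : N/PP
    [4,8] (N/S)\(N/PP)   <
      [4,7] NP   >
        [4,6] NP/(PP/NP)   >
          [4,5] "saw" : (NP/(PP/NP))/N
          [5,6] "here" : N
        [6,7] "sent" : PP/NP
      [7,8] "slowly" : ((N/S)\(N/PP))\NP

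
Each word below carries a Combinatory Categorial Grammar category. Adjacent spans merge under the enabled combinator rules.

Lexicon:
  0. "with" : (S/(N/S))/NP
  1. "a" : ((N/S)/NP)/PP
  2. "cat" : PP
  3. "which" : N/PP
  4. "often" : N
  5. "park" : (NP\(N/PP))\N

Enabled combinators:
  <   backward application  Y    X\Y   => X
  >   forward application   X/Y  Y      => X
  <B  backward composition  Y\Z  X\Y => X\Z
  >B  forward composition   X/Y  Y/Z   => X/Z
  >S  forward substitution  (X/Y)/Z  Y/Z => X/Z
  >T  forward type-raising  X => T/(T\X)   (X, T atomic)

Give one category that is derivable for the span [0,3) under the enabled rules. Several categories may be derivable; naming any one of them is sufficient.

[0,6] S   >
  [0,3] S/NP   >S
    [0,1] "with" : (S/(N/S))/NP
    [1,3] (N/S)/NP   >
      [1,2] "a" : ((N/S)/NP)/PP
      [2,3] "cat" : PP
  [3,6] NP   <
    [3,4] "which" : N/PP
    [4,6] NP\(N/PP)   <
      [4,5] "often" : N
      [5,6] "park" : (NP\(N/PP))\N

S/NP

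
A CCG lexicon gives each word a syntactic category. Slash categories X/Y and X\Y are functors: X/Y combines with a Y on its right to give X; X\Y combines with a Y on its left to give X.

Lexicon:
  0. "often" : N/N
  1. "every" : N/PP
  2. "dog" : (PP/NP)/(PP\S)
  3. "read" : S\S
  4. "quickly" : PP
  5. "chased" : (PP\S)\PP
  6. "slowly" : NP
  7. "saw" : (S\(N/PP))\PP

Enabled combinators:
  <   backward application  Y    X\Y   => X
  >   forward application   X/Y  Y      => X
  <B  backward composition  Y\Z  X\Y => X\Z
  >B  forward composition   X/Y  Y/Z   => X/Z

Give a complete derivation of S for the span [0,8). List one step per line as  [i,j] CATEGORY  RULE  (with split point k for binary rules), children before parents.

[0,8] S   <
  [0,2] N/PP   >B
    [0,1] "often" : N/N
    [1,2] "every" : N/PP
  [2,8] S\(N/PP)   <
    [2,7] PP   >
      [2,6] PP/NP   >
        [2,3] "dog" : (PP/NP)/(PP\S)
        [3,6] PP\S   <B
          [3,4] "read" : S\S
          [4,6] PP\S   <
            [4,5] "quickly" : PP
            [5,6] "chased" : (PP\S)\PP
      [6,7] "slowly" : NP
    [7,8] "saw" : (S\(N/PP))\PP

[0,1] N/N  lex  "often"
[1,2] N/PP  lex  "every"
[0,2] N/PP  >B  k=1
[2,3] (PP/NP)/(PP\S)  lex  "dog"
[3,4] S\S  lex  "read"
[4,5] PP  lex  "quickly"
[5,6] (PP\S)\PP  lex  "chased"
[4,6] PP\S  <  k=5
[3,6] PP\S  <B  k=4
[2,6] PP/NP  >  k=3
[6,7] NP  lex  "slowly"
[2,7] PP  >  k=6
[7,8] (S\(N/PP))\PP  lex  "saw"
[2,8] S\(N/PP)  <  k=7
[0,8] S  <  k=2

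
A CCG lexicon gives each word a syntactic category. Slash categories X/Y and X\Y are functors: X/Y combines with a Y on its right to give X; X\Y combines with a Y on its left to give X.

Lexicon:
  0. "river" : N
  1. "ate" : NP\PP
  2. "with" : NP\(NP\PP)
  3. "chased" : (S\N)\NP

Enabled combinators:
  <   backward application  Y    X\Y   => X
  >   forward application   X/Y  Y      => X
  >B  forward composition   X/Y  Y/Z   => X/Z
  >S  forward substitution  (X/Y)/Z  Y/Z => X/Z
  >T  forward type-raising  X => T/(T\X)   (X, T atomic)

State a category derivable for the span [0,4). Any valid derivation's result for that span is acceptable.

S

[0,4] S   >
  [0,1] S/(S\N)   >T
    [0,1] "river" : N
  [1,4] S\N   <
    [1,3] NP   <
      [1,2] "ate" : NP\PP
      [2,3] "with" : NP\(NP\PP)
    [3,4] "chased" : (S\N)\NP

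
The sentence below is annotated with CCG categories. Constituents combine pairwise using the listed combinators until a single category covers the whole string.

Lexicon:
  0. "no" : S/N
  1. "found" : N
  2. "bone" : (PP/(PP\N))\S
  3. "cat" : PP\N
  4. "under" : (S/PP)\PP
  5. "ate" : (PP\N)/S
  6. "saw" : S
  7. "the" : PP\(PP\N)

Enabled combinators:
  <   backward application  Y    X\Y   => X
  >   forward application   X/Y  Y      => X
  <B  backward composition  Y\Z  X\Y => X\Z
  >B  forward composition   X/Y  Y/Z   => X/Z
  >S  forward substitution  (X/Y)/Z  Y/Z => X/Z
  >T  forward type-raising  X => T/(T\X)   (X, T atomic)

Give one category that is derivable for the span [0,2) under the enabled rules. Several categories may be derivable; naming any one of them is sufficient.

S

[0,8] S   >
  [0,5] S/PP   <
    [0,4] PP   >
      [0,3] PP/(PP\N)   <
        [0,2] S   >
          [0,1] "no" : S/N
          [1,2] "found" : N
        [2,3] "bone" : (PP/(PP\N))\S
      [3,4] "cat" : PP\N
    [4,5] "under" : (S/PP)\PP
  [5,8] PP   <
    [5,7] PP\N   >
      [5,6] "ate" : (PP\N)/S
      [6,7] "saw" : S
    [7,8] "the" : PP\(PP\N)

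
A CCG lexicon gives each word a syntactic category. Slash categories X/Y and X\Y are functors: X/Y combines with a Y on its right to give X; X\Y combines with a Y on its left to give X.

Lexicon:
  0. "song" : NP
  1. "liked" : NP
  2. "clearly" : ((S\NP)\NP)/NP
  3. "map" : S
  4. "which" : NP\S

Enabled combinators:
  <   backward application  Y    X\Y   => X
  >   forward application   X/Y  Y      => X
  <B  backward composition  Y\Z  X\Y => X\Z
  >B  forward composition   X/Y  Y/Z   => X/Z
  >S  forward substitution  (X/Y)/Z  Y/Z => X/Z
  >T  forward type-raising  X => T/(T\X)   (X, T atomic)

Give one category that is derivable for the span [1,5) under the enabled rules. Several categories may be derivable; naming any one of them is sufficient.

S\NP

[0,5] S   >
  [0,1] S/(S\NP)   >T
    [0,1] "song" : NP
  [1,5] S\NP   <
    [1,2] "liked" : NP
    [2,5] (S\NP)\NP   >
      [2,3] "clearly" : ((S\NP)\NP)/NP
      [3,5] NP   >
        [3,4] NP/(NP\S)   >T
          [3,4] "map" : S
        [4,5] "which" : NP\S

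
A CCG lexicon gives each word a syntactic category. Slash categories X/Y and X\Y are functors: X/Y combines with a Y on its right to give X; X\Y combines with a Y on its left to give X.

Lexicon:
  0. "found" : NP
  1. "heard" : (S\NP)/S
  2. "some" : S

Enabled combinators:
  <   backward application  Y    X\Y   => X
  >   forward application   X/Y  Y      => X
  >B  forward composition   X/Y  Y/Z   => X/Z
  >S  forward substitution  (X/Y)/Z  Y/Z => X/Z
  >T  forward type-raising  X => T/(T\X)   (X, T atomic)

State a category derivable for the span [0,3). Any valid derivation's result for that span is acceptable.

[0,3] S   <
  [0,1] "found" : NP
  [1,3] S\NP   >
    [1,2] "heard" : (S\NP)/S
    [2,3] "some" : S

S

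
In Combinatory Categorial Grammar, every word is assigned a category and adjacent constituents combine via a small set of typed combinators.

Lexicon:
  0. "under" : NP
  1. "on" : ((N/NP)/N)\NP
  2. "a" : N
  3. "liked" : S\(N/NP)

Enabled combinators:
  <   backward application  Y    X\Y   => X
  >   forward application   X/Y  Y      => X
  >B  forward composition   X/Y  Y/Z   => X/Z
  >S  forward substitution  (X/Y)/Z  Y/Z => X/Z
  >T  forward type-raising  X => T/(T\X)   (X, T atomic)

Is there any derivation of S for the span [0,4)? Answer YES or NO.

[0,4] S   <
  [0,3] N/NP   >
    [0,2] (N/NP)/N   <
      [0,1] "under" : NP
      [1,2] "on" : ((N/NP)/N)\NP
    [2,3] "a" : N
  [3,4] "liked" : S\(N/NP)

YES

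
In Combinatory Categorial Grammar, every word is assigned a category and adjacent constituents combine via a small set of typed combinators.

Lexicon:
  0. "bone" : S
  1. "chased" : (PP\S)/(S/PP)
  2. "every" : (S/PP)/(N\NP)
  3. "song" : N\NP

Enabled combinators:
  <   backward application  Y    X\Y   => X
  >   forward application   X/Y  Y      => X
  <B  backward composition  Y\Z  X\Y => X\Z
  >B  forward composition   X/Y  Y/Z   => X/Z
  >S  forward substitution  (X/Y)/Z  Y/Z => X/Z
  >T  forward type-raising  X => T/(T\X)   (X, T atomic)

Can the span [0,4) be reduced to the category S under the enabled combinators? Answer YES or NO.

S (PP\S)/(S/PP) (S/PP)/(N\NP) N\NP
CKY chart[0,4] = {N/(N\PP), NP/(NP\PP), PP, PP/(PP\PP), S/(S\PP)}; S ∉ chart

NO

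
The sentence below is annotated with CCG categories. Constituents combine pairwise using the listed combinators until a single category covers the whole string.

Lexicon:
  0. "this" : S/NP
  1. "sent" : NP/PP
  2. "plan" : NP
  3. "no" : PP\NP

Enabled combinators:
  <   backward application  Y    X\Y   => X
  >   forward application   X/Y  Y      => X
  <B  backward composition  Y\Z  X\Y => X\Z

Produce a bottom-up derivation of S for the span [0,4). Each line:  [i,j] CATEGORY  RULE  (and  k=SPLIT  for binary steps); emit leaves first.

[0,4] S   >
  [0,1] "this" : S/NP
  [1,4] NP   >
    [1,2] "sent" : NP/PP
    [2,4] PP   <
      [2,3] "plan" : NP
      [3,4] "no" : PP\NP

[0,1] S/NP  lex  "this"
[1,2] NP/PP  lex  "sent"
[2,3] NP  lex  "plan"
[3,4] PP\NP  lex  "no"
[2,4] PP  <  k=3
[1,4] NP  >  k=2
[0,4] S  >  k=1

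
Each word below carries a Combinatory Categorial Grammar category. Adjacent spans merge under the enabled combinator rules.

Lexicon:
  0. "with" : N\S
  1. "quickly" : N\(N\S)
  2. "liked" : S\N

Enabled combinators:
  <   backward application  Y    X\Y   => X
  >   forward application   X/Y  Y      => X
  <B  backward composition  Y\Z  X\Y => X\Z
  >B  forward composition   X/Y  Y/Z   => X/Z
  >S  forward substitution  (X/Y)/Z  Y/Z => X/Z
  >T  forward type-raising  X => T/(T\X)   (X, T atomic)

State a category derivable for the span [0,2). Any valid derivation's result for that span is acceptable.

N

[0,3] S   <
  [0,2] N   <
    [0,1] "with" : N\S
    [1,2] "quickly" : N\(N\S)
  [2,3] "liked" : S\N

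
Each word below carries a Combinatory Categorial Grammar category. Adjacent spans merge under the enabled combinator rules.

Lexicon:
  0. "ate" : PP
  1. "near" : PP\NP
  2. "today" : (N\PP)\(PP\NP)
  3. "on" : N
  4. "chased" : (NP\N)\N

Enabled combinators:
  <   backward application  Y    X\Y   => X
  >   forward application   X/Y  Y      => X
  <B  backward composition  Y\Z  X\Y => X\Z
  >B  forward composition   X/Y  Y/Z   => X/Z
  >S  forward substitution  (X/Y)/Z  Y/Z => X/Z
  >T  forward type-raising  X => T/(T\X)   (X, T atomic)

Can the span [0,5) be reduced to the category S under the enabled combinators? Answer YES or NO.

NO

PP PP\NP (N\PP)\(PP\NP) N (NP\N)\N
CKY chart[0,5] = {N/(N\NP), NP, NP/(NP\NP), PP/(PP\NP), S/(S\NP)}; S ∉ chart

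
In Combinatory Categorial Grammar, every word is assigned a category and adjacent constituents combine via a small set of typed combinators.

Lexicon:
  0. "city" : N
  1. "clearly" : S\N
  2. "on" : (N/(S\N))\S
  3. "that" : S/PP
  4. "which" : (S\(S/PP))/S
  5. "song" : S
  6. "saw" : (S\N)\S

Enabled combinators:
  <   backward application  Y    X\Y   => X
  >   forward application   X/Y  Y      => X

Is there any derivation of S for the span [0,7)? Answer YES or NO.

N S\N (N/(S\N))\S S/PP (S\(S/PP))/S S (S\N)\S
CKY chart[0,7] = {N}; S ∉ chart

NO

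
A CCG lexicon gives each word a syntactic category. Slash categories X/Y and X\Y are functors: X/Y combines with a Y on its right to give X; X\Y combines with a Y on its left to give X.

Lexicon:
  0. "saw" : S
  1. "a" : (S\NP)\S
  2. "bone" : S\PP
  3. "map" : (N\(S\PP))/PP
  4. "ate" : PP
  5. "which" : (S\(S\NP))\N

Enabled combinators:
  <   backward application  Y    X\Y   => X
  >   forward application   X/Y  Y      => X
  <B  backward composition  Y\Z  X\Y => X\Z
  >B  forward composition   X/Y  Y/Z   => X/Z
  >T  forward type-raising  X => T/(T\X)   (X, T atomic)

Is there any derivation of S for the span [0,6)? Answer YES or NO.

YES

[0,6] S   <
  [0,2] S\NP   <
    [0,1] "saw" : S
    [1,2] "a" : (S\NP)\S
  [2,6] S\(S\NP)   <
    [2,5] N   <
      [2,3] "bone" : S\PP
      [3,5] N\(S\PP)   >
        [3,4] "map" : (N\(S\PP))/PP
        [4,5] "ate" : PP
    [5,6] "which" : (S\(S\NP))\N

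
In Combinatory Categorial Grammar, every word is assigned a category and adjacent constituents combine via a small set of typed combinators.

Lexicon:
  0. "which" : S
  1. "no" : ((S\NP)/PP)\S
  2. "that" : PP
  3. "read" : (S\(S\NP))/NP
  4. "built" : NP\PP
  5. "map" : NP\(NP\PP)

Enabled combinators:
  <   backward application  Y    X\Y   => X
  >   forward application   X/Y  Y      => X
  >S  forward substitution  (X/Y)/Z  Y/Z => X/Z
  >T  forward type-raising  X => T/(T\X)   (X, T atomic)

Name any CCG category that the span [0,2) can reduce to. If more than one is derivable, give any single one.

(S\NP)/PP

[0,6] S   <
  [0,3] S\NP   >
    [0,2] (S\NP)/PP   <
      [0,1] "which" : S
      [1,2] "no" : ((S\NP)/PP)\S
    [2,3] "that" : PP
  [3,6] S\(S\NP)   >
    [3,4] "read" : (S\(S\NP))/NP
    [4,6] NP   <
      [4,5] "built" : NP\PP
      [5,6] "map" : NP\(NP\PP)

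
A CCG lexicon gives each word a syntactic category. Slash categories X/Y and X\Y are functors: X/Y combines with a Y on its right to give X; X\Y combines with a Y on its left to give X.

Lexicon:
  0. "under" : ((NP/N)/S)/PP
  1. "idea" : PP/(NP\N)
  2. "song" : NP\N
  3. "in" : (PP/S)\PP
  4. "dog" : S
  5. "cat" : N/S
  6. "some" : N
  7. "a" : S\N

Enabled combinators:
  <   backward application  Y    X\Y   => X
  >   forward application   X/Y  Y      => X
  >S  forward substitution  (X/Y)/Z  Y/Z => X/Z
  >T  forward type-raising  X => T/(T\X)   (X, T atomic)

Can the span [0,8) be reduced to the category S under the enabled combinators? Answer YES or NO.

NO

((NP/N)/S)/PP PP/(NP\N) NP\N (PP/S)\PP S N/S N S\N
CKY chart[0,8] = {N/(N\NP), NP, NP/(NP\NP), PP/(PP\NP), S/(S\NP)}; S ∉ chart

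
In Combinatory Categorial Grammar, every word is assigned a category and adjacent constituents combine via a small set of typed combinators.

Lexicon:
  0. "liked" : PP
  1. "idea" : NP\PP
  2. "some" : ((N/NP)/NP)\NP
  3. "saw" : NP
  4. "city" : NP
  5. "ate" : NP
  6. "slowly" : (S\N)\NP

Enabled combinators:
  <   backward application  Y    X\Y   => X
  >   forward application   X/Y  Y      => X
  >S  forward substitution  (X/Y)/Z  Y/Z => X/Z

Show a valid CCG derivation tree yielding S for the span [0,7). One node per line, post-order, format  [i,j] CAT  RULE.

[0,7] S   <
  [0,5] N   >
    [0,4] N/NP   >
      [0,3] (N/NP)/NP   <
        [0,2] NP   <
          [0,1] "liked" : PP
          [1,2] "idea" : NP\PP
        [2,3] "some" : ((N/NP)/NP)\NP
      [3,4] "saw" : NP
    [4,5] "city" : NP
  [5,7] S\N   <
    [5,6] "ate" : NP
    [6,7] "slowly" : (S\N)\NP

[0,1] PP  lex  "liked"
[1,2] NP\PP  lex  "idea"
[0,2] NP  <  k=1
[2,3] ((N/NP)/NP)\NP  lex  "some"
[0,3] (N/NP)/NP  <  k=2
[3,4] NP  lex  "saw"
[0,4] N/NP  >  k=3
[4,5] NP  lex  "city"
[0,5] N  >  k=4
[5,6] NP  lex  "ate"
[6,7] (S\N)\NP  lex  "slowly"
[5,7] S\N  <  k=6
[0,7] S  <  k=5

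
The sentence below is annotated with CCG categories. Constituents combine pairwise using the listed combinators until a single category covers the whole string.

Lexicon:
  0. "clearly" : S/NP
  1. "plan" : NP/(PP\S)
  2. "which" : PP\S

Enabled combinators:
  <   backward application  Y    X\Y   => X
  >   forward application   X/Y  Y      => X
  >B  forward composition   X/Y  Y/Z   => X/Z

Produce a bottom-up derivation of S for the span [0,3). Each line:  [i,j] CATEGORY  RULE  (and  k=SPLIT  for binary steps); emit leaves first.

[0,3] S   >
  [0,1] "clearly" : S/NP
  [1,3] NP   >
    [1,2] "plan" : NP/(PP\S)
    [2,3] "which" : PP\S

[0,1] S/NP  lex  "clearly"
[1,2] NP/(PP\S)  lex  "plan"
[2,3] PP\S  lex  "which"
[1,3] NP  >  k=2
[0,3] S  >  k=1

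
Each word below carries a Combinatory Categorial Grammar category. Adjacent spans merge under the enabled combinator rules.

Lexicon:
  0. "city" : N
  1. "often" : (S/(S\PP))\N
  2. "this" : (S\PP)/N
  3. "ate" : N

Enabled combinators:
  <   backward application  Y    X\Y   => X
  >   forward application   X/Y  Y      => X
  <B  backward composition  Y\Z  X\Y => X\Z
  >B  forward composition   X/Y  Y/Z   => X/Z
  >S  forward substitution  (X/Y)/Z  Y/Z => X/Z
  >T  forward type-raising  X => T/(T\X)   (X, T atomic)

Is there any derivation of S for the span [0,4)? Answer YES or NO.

YES

[0,4] S   >
  [0,2] S/(S\PP)   <
    [0,1] "city" : N
    [1,2] "often" : (S/(S\PP))\N
  [2,4] S\PP   >
    [2,3] "this" : (S\PP)/N
    [3,4] "ate" : N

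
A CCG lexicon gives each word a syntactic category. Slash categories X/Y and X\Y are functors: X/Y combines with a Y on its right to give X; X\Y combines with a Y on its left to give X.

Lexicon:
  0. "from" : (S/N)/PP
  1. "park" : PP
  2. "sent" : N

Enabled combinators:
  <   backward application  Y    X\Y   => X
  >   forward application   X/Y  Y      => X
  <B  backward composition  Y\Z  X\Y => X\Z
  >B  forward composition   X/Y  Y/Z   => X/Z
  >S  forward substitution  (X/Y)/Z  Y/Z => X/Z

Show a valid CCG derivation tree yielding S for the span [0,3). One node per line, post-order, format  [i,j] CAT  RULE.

[0,3] S   >
  [0,2] S/N   >
    [0,1] "from" : (S/N)/PP
    [1,2] "park" : PP
  [2,3] "sent" : N

[0,1] (S/N)/PP  lex  "from"
[1,2] PP  lex  "park"
[0,2] S/N  >  k=1
[2,3] N  lex  "sent"
[0,3] S  >  k=2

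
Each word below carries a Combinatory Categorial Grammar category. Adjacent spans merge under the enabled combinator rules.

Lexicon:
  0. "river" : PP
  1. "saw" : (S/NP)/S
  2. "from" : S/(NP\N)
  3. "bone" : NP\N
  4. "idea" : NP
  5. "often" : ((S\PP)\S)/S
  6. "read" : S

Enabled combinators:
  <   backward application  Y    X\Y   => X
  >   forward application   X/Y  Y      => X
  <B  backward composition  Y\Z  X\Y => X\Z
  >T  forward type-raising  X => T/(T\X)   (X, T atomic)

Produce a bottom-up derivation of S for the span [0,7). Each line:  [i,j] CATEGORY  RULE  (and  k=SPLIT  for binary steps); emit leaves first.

[0,1] PP  lex  "river"
[1,2] (S/NP)/S  lex  "saw"
[2,3] S/(NP\N)  lex  "from"
[3,4] NP\N  lex  "bone"
[2,4] S  >  k=3
[1,4] S/NP  >  k=2
[4,5] NP  lex  "idea"
[1,5] S  >  k=4
[5,6] ((S\PP)\S)/S  lex  "often"
[6,7] S  lex  "read"
[5,7] (S\PP)\S  >  k=6
[1,7] S\PP  <  k=5
[0,7] S  <  k=1

[0,7] S   <
  [0,1] "river" : PP
  [1,7] S\PP   <
    [1,5] S   >
      [1,4] S/NP   >
        [1,2] "saw" : (S/NP)/S
        [2,4] S   >
          [2,3] "from" : S/(NP\N)
          [3,4] "bone" : NP\N
      [4,5] "idea" : NP
    [5,7] (S\PP)\S   >
      [5,6] "often" : ((S\PP)\S)/S
      [6,7] "read" : S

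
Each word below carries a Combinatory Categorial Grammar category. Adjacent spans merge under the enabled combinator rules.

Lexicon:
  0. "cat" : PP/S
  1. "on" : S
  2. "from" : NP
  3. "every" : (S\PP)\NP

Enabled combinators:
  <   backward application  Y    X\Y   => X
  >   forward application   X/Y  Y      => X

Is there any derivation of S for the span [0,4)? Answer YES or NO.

YES

[0,4] S   <
  [0,2] PP   >
    [0,1] "cat" : PP/S
    [1,2] "on" : S
  [2,4] S\PP   <
    [2,3] "from" : NP
    [3,4] "every" : (S\PP)\NP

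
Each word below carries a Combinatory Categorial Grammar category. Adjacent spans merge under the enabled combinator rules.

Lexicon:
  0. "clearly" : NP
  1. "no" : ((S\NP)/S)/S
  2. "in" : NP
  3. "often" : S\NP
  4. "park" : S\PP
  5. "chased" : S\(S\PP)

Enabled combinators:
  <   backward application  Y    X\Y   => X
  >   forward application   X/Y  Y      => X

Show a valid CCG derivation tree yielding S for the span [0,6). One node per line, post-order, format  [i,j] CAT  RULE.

[0,6] S   <
  [0,1] "clearly" : NP
  [1,6] S\NP   >
    [1,4] (S\NP)/S   >
      [1,2] "no" : ((S\NP)/S)/S
      [2,4] S   <
        [2,3] "in" : NP
        [3,4] "often" : S\NP
    [4,6] S   <
      [4,5] "park" : S\PP
      [5,6] "chased" : S\(S\PP)

[0,1] NP  lex  "clearly"
[1,2] ((S\NP)/S)/S  lex  "no"
[2,3] NP  lex  "in"
[3,4] S\NP  lex  "often"
[2,4] S  <  k=3
[1,4] (S\NP)/S  >  k=2
[4,5] S\PP  lex  "park"
[5,6] S\(S\PP)  lex  "chased"
[4,6] S  <  k=5
[1,6] S\NP  >  k=4
[0,6] S  <  k=1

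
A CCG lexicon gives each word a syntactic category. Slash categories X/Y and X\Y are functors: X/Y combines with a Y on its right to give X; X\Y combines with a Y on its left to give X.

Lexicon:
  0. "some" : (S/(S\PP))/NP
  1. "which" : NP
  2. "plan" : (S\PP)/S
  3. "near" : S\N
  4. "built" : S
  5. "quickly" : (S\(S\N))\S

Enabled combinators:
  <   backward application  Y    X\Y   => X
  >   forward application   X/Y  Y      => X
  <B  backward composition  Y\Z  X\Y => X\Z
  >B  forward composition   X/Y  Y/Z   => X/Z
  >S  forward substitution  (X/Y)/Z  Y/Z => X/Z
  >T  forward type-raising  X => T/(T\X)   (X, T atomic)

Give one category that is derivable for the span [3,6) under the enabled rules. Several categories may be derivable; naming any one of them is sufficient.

[0,6] S   >
  [0,2] S/(S\PP)   >
    [0,1] "some" : (S/(S\PP))/NP
    [1,2] "which" : NP
  [2,6] S\PP   >
    [2,3] "plan" : (S\PP)/S
    [3,6] S   <
      [3,4] "near" : S\N
      [4,6] S\(S\N)   <
        [4,5] "built" : S
        [5,6] "quickly" : (S\(S\N))\S

S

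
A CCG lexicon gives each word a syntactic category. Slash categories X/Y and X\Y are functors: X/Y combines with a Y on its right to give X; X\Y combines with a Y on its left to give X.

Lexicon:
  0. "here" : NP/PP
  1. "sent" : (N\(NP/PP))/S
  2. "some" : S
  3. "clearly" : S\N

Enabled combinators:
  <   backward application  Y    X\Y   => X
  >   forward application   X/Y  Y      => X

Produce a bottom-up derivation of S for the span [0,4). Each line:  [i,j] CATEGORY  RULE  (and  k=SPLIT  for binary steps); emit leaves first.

[0,1] NP/PP  lex  "here"
[1,2] (N\(NP/PP))/S  lex  "sent"
[2,3] S  lex  "some"
[1,3] N\(NP/PP)  >  k=2
[0,3] N  <  k=1
[3,4] S\N  lex  "clearly"
[0,4] S  <  k=3

[0,4] S   <
  [0,3] N   <
    [0,1] "here" : NP/PP
    [1,3] N\(NP/PP)   >
      [1,2] "sent" : (N\(NP/PP))/S
      [2,3] "some" : S
  [3,4] "clearly" : S\N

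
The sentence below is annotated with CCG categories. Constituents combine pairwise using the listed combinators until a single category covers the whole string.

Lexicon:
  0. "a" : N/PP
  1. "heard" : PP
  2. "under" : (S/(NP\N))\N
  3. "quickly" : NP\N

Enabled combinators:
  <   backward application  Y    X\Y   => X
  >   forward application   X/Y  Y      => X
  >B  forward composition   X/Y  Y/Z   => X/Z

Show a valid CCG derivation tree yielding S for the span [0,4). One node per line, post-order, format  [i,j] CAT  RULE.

[0,1] N/PP  lex  "a"
[1,2] PP  lex  "heard"
[0,2] N  >  k=1
[2,3] (S/(NP\N))\N  lex  "under"
[0,3] S/(NP\N)  <  k=2
[3,4] NP\N  lex  "quickly"
[0,4] S  >  k=3

[0,4] S   >
  [0,3] S/(NP\N)   <
    [0,2] N   >
      [0,1] "a" : N/PP
      [1,2] "heard" : PP
    [2,3] "under" : (S/(NP\N))\N
  [3,4] "quickly" : NP\N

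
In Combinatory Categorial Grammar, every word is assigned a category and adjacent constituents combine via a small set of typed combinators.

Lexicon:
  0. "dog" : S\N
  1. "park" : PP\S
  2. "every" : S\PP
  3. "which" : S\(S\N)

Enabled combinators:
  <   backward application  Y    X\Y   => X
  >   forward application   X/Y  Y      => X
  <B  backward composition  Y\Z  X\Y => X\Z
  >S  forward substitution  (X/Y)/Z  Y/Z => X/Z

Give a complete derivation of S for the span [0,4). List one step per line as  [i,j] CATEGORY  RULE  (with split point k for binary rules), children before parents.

[0,1] S\N  lex  "dog"
[1,2] PP\S  lex  "park"
[0,2] PP\N  <B  k=1
[2,3] S\PP  lex  "every"
[0,3] S\N  <B  k=2
[3,4] S\(S\N)  lex  "which"
[0,4] S  <  k=3

[0,4] S   <
  [0,3] S\N   <B
    [0,2] PP\N   <B
      [0,1] "dog" : S\N
      [1,2] "park" : PP\S
    [2,3] "every" : S\PP
  [3,4] "which" : S\(S\N)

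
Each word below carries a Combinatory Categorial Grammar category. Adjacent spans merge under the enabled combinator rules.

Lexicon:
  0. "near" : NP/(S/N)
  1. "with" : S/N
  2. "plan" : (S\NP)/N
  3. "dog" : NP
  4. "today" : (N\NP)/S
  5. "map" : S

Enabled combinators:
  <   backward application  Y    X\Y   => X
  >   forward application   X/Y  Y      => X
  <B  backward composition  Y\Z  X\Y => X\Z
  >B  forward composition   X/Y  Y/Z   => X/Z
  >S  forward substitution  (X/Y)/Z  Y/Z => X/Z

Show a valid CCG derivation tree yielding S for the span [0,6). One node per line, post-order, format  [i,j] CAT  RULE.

[0,1] NP/(S/N)  lex  "near"
[1,2] S/N  lex  "with"
[0,2] NP  >  k=1
[2,3] (S\NP)/N  lex  "plan"
[3,4] NP  lex  "dog"
[4,5] (N\NP)/S  lex  "today"
[5,6] S  lex  "map"
[4,6] N\NP  >  k=5
[3,6] N  <  k=4
[2,6] S\NP  >  k=3
[0,6] S  <  k=2

[0,6] S   <
  [0,2] NP   >
    [0,1] "near" : NP/(S/N)
    [1,2] "with" : S/N
  [2,6] S\NP   >
    [2,3] "plan" : (S\NP)/N
    [3,6] N   <
      [3,4] "dog" : NP
      [4,6] N\NP   >
        [4,5] "today" : (N\NP)/S
        [5,6] "map" : S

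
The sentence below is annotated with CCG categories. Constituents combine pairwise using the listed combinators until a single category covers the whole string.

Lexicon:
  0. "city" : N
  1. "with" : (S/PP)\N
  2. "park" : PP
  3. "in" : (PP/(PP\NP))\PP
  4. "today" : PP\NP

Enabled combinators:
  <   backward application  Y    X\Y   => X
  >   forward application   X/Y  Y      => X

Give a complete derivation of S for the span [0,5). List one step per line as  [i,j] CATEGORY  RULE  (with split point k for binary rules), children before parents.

[0,1] N  lex  "city"
[1,2] (S/PP)\N  lex  "with"
[0,2] S/PP  <  k=1
[2,3] PP  lex  "park"
[3,4] (PP/(PP\NP))\PP  lex  "in"
[2,4] PP/(PP\NP)  <  k=3
[4,5] PP\NP  lex  "today"
[2,5] PP  >  k=4
[0,5] S  >  k=2

[0,5] S   >
  [0,2] S/PP   <
    [0,1] "city" : N
    [1,2] "with" : (S/PP)\N
  [2,5] PP   >
    [2,4] PP/(PP\NP)   <
      [2,3] "park" : PP
      [3,4] "in" : (PP/(PP\NP))\PP
    [4,5] "today" : PP\NP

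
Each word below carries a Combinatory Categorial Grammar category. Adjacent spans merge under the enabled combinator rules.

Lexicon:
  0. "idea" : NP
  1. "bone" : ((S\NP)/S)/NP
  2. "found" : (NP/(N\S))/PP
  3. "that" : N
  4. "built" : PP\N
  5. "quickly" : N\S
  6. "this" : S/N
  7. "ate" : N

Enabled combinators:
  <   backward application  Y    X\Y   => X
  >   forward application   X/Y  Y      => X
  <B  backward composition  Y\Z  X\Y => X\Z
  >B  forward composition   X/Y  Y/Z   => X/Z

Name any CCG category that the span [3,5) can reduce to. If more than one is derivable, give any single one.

[0,8] S   <
  [0,1] "idea" : NP
  [1,8] S\NP   >
    [1,6] (S\NP)/S   >
      [1,2] "bone" : ((S\NP)/S)/NP
      [2,6] NP   >
        [2,5] NP/(N\S)   >
          [2,3] "found" : (NP/(N\S))/PP
          [3,5] PP   <
            [3,4] "that" : N
            [4,5] "built" : PP\N
        [5,6] "quickly" : N\S
    [6,8] S   >
      [6,7] "this" : S/N
      [7,8] "ate" : N

PP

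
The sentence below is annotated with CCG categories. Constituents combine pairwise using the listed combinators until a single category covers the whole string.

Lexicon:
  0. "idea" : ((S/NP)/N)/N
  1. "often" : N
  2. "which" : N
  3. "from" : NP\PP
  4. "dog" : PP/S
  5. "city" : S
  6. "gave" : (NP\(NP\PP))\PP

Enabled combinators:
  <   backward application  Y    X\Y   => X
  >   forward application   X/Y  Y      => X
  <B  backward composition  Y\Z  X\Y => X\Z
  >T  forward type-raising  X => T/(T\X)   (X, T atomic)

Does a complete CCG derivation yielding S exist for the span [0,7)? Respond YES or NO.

YES

[0,7] S   >
  [0,3] S/NP   >
    [0,2] (S/NP)/N   >
      [0,1] "idea" : ((S/NP)/N)/N
      [1,2] "often" : N
    [2,3] "which" : N
  [3,7] NP   <
    [3,4] "from" : NP\PP
    [4,7] NP\(NP\PP)   <
      [4,6] PP   >
        [4,5] "dog" : PP/S
        [5,6] "city" : S
      [6,7] "gave" : (NP\(NP\PP))\PP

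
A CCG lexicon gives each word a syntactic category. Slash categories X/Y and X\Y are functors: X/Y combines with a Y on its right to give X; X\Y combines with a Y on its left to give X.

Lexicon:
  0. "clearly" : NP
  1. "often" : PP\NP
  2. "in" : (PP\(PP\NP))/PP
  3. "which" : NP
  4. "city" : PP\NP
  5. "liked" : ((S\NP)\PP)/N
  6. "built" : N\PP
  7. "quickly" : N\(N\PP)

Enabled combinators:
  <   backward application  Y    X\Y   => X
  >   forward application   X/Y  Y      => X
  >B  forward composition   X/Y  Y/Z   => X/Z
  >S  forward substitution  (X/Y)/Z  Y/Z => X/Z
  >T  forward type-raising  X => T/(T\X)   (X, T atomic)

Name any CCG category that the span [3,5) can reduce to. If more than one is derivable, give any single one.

PP

[0,8] S   <
  [0,1] "clearly" : NP
  [1,8] S\NP   <
    [1,5] PP   <
      [1,2] "often" : PP\NP
      [2,5] PP\(PP\NP)   >
        [2,3] "in" : (PP\(PP\NP))/PP
        [3,5] PP   <
          [3,4] "which" : NP
          [4,5] "city" : PP\NP
    [5,8] (S\NP)\PP   >
      [5,6] "liked" : ((S\NP)\PP)/N
      [6,8] N   <
        [6,7] "built" : N\PP
        [7,8] "quickly" : N\(N\PP)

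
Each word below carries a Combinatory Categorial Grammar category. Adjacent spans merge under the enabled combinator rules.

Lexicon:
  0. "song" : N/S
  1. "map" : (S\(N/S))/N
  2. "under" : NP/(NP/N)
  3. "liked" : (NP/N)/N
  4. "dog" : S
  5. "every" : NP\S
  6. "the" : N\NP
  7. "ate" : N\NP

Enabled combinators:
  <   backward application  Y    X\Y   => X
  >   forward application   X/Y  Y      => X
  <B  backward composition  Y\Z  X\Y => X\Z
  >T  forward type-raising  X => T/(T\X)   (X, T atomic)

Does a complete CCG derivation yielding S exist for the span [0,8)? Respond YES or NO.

[0,8] S   <
  [0,1] "song" : N/S
  [1,8] S\(N/S)   >
    [1,2] "map" : (S\(N/S))/N
    [2,8] N   <
      [2,7] NP   >
        [2,3] "under" : NP/(NP/N)
        [3,7] NP/N   >
          [3,4] "liked" : (NP/N)/N
          [4,7] N   >
            [4,5] N/(N\S)   >T
              [4,5] "dog" : S
            [5,7] N\S   <B
              [5,6] "every" : NP\S
              [6,7] "the" : N\NP
      [7,8] "ate" : N\NP

YES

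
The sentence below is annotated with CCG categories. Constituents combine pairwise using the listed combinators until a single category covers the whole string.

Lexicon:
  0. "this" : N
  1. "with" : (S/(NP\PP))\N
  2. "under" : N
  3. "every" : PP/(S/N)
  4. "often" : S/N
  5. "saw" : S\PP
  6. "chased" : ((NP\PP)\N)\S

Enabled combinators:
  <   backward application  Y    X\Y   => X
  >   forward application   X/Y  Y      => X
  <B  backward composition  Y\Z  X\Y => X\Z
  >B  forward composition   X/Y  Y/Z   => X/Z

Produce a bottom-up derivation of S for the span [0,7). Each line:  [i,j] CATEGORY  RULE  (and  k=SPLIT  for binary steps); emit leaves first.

[0,1] N  lex  "this"
[1,2] (S/(NP\PP))\N  lex  "with"
[0,2] S/(NP\PP)  <  k=1
[2,3] N  lex  "under"
[3,4] PP/(S/N)  lex  "every"
[4,5] S/N  lex  "often"
[3,5] PP  >  k=4
[5,6] S\PP  lex  "saw"
[3,6] S  <  k=5
[6,7] ((NP\PP)\N)\S  lex  "chased"
[3,7] (NP\PP)\N  <  k=6
[2,7] NP\PP  <  k=3
[0,7] S  >  k=2

[0,7] S   >
  [0,2] S/(NP\PP)   <
    [0,1] "this" : N
    [1,2] "with" : (S/(NP\PP))\N
  [2,7] NP\PP   <
    [2,3] "under" : N
    [3,7] (NP\PP)\N   <
      [3,6] S   <
        [3,5] PP   >
          [3,4] "every" : PP/(S/N)
          [4,5] "often" : S/N
        [5,6] "saw" : S\PP
      [6,7] "chased" : ((NP\PP)\N)\S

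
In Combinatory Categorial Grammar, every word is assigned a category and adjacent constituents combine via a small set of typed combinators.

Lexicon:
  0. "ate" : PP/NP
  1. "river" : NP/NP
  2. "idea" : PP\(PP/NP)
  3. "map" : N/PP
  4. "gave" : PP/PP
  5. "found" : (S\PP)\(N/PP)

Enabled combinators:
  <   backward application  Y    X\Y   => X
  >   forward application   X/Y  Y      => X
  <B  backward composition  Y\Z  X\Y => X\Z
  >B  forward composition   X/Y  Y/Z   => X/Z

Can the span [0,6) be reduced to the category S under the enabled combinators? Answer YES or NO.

YES

[0,6] S   <
  [0,3] PP   <
    [0,2] PP/NP   >B
      [0,1] "ate" : PP/NP
      [1,2] "river" : NP/NP
    [2,3] "idea" : PP\(PP/NP)
  [3,6] S\PP   <
    [3,5] N/PP   >B
      [3,4] "map" : N/PP
      [4,5] "gave" : PP/PP
    [5,6] "found" : (S\PP)\(N/PP)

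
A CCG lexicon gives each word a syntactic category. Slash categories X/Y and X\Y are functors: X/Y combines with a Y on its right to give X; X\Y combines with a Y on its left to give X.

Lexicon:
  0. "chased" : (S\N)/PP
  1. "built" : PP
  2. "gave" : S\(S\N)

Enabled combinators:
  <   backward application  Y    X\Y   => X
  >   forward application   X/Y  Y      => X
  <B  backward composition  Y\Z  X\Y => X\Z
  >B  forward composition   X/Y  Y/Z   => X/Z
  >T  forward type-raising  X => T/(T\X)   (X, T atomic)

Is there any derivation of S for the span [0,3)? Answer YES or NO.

YES

[0,3] S   <
  [0,2] S\N   >
    [0,1] "chased" : (S\N)/PP
    [1,2] "built" : PP
  [2,3] "gave" : S\(S\N)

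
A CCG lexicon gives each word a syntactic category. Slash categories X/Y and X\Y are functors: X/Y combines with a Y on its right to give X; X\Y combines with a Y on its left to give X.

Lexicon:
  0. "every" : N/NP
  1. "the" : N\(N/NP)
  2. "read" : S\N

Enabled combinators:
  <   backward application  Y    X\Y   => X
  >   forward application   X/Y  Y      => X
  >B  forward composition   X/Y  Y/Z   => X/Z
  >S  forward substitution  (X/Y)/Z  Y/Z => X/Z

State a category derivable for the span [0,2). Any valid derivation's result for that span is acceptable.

[0,3] S   <
  [0,2] N   <
    [0,1] "every" : N/NP
    [1,2] "the" : N\(N/NP)
  [2,3] "read" : S\N

N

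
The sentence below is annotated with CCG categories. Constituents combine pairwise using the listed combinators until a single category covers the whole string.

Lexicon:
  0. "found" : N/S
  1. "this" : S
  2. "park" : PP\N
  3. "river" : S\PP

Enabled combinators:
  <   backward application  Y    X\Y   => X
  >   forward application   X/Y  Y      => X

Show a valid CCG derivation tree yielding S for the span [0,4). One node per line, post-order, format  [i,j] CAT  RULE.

[0,1] N/S  lex  "found"
[1,2] S  lex  "this"
[0,2] N  >  k=1
[2,3] PP\N  lex  "park"
[0,3] PP  <  k=2
[3,4] S\PP  lex  "river"
[0,4] S  <  k=3

[0,4] S   <
  [0,3] PP   <
    [0,2] N   >
      [0,1] "found" : N/S
      [1,2] "this" : S
    [2,3] "park" : PP\N
  [3,4] "river" : S\PP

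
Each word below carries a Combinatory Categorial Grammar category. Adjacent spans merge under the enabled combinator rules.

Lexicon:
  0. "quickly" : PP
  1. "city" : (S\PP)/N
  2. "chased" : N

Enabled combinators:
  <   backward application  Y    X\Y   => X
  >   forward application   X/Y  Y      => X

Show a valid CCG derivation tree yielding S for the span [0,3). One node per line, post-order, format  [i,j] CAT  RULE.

[0,1] PP  lex  "quickly"
[1,2] (S\PP)/N  lex  "city"
[2,3] N  lex  "chased"
[1,3] S\PP  >  k=2
[0,3] S  <  k=1

[0,3] S   <
  [0,1] "quickly" : PP
  [1,3] S\PP   >
    [1,2] "city" : (S\PP)/N
    [2,3] "chased" : N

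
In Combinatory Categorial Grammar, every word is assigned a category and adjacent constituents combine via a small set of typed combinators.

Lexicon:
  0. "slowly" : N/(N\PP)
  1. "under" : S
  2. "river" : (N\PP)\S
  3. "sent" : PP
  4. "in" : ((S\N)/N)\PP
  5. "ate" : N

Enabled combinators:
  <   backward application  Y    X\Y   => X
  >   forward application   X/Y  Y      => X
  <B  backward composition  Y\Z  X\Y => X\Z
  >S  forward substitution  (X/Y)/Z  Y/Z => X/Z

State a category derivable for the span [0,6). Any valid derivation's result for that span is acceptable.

S

[0,6] S   <
  [0,3] N   >
    [0,1] "slowly" : N/(N\PP)
    [1,3] N\PP   <
      [1,2] "under" : S
      [2,3] "river" : (N\PP)\S
  [3,6] S\N   >
    [3,5] (S\N)/N   <
      [3,4] "sent" : PP
      [4,5] "in" : ((S\N)/N)\PP
    [5,6] "ate" : N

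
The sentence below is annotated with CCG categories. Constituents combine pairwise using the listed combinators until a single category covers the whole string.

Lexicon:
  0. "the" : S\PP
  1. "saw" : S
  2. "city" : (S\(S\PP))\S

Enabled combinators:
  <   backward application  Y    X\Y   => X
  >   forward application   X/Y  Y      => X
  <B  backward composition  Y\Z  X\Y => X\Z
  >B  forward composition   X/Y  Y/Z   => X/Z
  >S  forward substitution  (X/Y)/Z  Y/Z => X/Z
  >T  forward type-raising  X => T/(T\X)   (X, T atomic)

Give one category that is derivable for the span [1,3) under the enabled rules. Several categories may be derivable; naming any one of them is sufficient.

S\(S\PP)

[0,3] S   <
  [0,1] "the" : S\PP
  [1,3] S\(S\PP)   <
    [1,2] "saw" : S
    [2,3] "city" : (S\(S\PP))\S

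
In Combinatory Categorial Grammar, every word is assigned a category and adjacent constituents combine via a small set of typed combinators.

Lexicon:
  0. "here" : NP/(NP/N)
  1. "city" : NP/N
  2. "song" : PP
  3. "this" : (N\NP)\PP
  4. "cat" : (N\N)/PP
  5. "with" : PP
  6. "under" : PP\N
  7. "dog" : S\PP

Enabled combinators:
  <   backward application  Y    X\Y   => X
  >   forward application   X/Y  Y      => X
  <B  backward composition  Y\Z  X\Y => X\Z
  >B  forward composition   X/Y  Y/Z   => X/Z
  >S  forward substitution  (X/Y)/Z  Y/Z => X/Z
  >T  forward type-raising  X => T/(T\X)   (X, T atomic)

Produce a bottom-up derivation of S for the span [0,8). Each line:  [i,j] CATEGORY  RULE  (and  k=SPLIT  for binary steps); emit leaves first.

[0,1] NP/(NP/N)  lex  "here"
[1,2] NP/N  lex  "city"
[0,2] NP  >  k=1
[2,3] PP  lex  "song"
[3,4] (N\NP)\PP  lex  "this"
[2,4] N\NP  <  k=3
[0,4] N  <  k=2
[4,5] (N\N)/PP  lex  "cat"
[5,6] PP  lex  "with"
[4,6] N\N  >  k=5
[6,7] PP\N  lex  "under"
[7,8] S\PP  lex  "dog"
[6,8] S\N  <B  k=7
[4,8] S\N  <B  k=6
[0,8] S  <  k=4

[0,8] S   <
  [0,4] N   <
    [0,2] NP   >
      [0,1] "here" : NP/(NP/N)
      [1,2] "city" : NP/N
    [2,4] N\NP   <
      [2,3] "song" : PP
      [3,4] "this" : (N\NP)\PP
  [4,8] S\N   <B
    [4,6] N\N   >
      [4,5] "cat" : (N\N)/PP
      [5,6] "with" : PP
    [6,8] S\N   <B
      [6,7] "under" : PP\N
      [7,8] "dog" : S\PP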